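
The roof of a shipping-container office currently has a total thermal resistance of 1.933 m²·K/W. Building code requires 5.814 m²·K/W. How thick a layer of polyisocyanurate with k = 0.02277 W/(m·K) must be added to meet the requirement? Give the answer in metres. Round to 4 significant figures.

0.08837 m

ΔR = 5.814 − 1.933 = 3.881 m²·K/W
L = ΔR × k = 3.881 × 0.02277 = 0.08837 m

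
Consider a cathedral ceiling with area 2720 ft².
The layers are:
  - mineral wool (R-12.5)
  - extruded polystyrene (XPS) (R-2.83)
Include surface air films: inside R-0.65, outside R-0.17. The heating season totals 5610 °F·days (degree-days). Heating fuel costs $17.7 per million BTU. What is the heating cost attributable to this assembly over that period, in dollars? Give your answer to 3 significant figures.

401 dollars

R_total = 0.65 + 12.5 + 2.83 + 0.17 = 16.15 ft²·°F·h/BTU
E = A × HDD × 24 / R = 2720 × 5610 × 24 / 16.15 = 22680000 BTU
Cost = 22680000/10⁶ × 17.7 = $401.4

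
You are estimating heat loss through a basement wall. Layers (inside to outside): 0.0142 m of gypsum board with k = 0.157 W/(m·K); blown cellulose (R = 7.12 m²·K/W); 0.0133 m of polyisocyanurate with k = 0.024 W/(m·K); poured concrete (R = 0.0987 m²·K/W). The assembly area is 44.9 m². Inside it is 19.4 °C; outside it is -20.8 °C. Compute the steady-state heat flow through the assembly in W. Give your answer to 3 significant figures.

0.0142/0.157 = 0.09045
0.0133/0.024 = 0.5542
R_total = 0.09045 + 7.12 + 0.5542 + 0.0987 = 7.863 m²·K/W
Q = A·ΔT/R = 44.9 × (19.4 − (-20.8)) / 7.863 = 229.5 W

230 W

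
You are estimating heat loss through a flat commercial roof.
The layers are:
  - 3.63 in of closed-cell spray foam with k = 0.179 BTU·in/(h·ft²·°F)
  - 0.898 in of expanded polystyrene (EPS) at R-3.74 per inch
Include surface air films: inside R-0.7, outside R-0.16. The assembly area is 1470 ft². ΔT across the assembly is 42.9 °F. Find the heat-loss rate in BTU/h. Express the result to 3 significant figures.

3.63/0.179 = 20.28
0.898 × 3.74 = 3.359
R_total = 0.7 + 20.28 + 3.359 + 0.16 = 24.5 ft²·°F·h/BTU
Q = A·ΔT/R = 1470 × 42.9 / 24.5 = 2574 BTU/h

2570 BTU/h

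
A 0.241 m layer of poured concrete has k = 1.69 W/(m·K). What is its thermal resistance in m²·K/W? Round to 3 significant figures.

R = L/k = 0.241/1.69 = 0.1426 m²·K/W

0.143 m²·K/W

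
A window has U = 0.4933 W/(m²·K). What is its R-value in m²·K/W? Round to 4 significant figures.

2.027 m²·K/W

R = 1/U = 1/0.4933 = 2.0272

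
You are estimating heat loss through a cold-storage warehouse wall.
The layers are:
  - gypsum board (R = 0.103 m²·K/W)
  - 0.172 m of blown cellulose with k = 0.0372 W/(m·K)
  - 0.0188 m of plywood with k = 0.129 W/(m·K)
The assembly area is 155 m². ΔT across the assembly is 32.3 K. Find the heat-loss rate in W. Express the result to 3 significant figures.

1030 W

0.172/0.0372 = 4.624
0.0188/0.129 = 0.1457
R_total = 0.103 + 4.624 + 0.1457 = 4.872 m²·K/W
Q = A·ΔT/R = 155 × 32.3 / 4.872 = 1028 W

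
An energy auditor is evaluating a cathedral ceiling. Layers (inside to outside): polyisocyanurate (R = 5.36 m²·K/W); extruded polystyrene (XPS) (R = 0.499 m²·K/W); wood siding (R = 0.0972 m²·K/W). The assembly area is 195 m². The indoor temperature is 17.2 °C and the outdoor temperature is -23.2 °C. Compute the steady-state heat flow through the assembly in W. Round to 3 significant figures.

1320 W

R_total = 5.36 + 0.499 + 0.0972 = 5.956 m²·K/W
Q = A·ΔT/R = 195 × (17.2 − (-23.2)) / 5.956 = 1323 W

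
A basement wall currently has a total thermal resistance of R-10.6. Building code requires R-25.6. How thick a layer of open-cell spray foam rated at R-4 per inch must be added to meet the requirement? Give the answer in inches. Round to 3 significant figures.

ΔR = 25.6 − 10.6 = 15 ft²·°F·h/BTU
L = ΔR / (R/in) = 15/4 = 3.75 in

3.75 in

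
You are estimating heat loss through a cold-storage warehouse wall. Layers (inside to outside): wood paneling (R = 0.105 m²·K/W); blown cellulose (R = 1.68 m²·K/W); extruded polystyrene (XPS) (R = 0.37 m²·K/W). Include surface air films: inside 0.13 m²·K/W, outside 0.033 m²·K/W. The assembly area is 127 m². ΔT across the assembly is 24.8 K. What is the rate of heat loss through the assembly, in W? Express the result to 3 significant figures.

1360 W

R_total = 0.13 + 0.105 + 1.68 + 0.37 + 0.033 = 2.318 m²·K/W
Q = A·ΔT/R = 127 × 24.8 / 2.318 = 1359 W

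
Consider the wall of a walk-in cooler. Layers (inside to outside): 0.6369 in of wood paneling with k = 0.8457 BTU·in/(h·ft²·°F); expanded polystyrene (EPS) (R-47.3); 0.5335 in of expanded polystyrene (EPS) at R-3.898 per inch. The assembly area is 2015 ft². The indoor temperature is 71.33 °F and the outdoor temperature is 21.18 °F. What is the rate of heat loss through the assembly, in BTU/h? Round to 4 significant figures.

2016 BTU/h

0.6369/0.8457 = 0.7531
0.5335 × 3.898 = 2.0796
R_total = 0.7531 + 47.3 + 2.0796 = 50.133 ft²·°F·h/BTU
Q = A·ΔT/R = 2015 × (71.33 − 21.18) / 50.133 = 2015.7 BTU/h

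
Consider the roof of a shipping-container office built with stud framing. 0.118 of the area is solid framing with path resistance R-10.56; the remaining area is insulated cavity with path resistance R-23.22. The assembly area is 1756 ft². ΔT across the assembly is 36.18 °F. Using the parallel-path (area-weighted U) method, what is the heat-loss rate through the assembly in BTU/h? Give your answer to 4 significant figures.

3123 BTU/h

U_eff = 0.882/23.22 + 0.118/10.56 = 0.037984 + 0.011174 = 0.049159
R_eff = 1/U_eff = 20.342 ft²·°F·h/BTU
Q = 1756 × 36.18 / 20.342 = 3123.2 BTU/h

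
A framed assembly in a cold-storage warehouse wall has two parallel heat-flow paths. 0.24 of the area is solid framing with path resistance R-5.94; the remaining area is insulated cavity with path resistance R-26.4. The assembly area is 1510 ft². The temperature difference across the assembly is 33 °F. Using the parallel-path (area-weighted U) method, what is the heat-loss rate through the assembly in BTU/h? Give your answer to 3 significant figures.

U_eff = 0.76/26.4 + 0.24/5.94 = 0.02879 + 0.0404 = 0.06919
R_eff = 1/U_eff = 14.45 ft²·°F·h/BTU
Q = 1510 × 33 / 14.45 = 3448 BTU/h

3450 BTU/h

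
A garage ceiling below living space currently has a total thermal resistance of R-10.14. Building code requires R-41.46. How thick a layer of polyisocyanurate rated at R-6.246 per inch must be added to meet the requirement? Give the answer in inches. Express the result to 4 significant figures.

ΔR = 41.46 − 10.14 = 31.32 ft²·°F·h/BTU
L = ΔR / (R/in) = 31.32/6.246 = 5.0144 in

5.014 in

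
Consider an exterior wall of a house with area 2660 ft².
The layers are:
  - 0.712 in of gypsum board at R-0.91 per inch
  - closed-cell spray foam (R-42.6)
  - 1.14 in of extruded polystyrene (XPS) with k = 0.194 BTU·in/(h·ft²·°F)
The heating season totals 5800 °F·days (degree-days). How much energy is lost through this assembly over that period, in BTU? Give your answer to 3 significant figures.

0.712 × 0.91 = 0.6479
1.14/0.194 = 5.876
R_total = 0.6479 + 42.6 + 5.876 = 49.12 ft²·°F·h/BTU
E = A × HDD × 24 / R = 2660 × 5800 × 24 / 49.12 = 7537000 BTU

7540000 BTU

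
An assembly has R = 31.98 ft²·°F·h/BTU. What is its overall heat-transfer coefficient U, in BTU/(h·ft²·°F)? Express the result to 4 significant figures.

0.03127 BTU/(h·ft²·°F)

U = 1/R = 1/31.98 = 0.03127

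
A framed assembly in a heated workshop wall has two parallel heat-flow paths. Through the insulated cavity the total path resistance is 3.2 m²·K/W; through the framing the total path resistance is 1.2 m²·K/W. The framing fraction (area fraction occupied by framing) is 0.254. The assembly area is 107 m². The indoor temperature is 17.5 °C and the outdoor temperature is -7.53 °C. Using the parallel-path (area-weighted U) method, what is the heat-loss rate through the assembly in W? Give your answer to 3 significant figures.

U_eff = 0.746/3.2 + 0.254/1.2 = 0.2331 + 0.2117 = 0.4448
R_eff = 1/U_eff = 2.248 m²·K/W
Q = 107 × (17.5 − (-7.53)) / 2.248 = 1191 W

1190 W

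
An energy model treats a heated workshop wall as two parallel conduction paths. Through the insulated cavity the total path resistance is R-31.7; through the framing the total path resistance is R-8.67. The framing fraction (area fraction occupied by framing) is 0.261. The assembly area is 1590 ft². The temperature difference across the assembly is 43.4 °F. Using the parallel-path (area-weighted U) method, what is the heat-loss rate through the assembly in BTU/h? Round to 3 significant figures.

3690 BTU/h

U_eff = 0.739/31.7 + 0.261/8.67 = 0.02331 + 0.0301 = 0.05342
R_eff = 1/U_eff = 18.72 ft²·°F·h/BTU
Q = 1590 × 43.4 / 18.72 = 3686 BTU/h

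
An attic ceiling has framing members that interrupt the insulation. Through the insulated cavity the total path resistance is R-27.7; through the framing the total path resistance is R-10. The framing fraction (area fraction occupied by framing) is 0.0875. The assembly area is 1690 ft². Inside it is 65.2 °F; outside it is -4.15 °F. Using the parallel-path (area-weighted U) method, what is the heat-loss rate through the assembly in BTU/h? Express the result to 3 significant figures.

U_eff = 0.9125/27.7 + 0.0875/10 = 0.03294 + 0.00875 = 0.04169
R_eff = 1/U_eff = 23.99 ft²·°F·h/BTU
Q = 1690 × (65.2 − (-4.15)) / 23.99 = 4886 BTU/h

4890 BTU/h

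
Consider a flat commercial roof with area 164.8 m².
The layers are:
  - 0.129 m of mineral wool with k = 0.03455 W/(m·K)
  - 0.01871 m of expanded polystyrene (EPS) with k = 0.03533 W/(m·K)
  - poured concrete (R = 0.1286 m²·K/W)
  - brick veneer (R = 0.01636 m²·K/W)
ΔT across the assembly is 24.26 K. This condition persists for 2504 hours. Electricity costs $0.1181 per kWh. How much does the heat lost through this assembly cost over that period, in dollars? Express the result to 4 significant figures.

0.129/0.03455 = 3.7337
0.01871/0.03533 = 0.52958
R_total = 3.7337 + 0.52958 + 0.1286 + 0.01636 = 4.4083 m²·K/W
Q = 164.8 × 24.26 / 4.4083 = 906.95 W
E = 906.95 W × 2504 h / 1000 = 2271 kWh
Cost = 2271 × 0.1181 = $268.2

268.2 dollars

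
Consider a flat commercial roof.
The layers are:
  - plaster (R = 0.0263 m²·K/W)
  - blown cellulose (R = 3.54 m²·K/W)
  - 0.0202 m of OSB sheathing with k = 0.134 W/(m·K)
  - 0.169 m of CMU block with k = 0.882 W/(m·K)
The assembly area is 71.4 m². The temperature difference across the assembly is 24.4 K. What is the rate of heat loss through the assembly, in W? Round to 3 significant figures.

0.0202/0.134 = 0.1507
0.169/0.882 = 0.1916
R_total = 0.0263 + 3.54 + 0.1507 + 0.1916 = 3.909 m²·K/W
Q = A·ΔT/R = 71.4 × 24.4 / 3.909 = 445.7 W

446 W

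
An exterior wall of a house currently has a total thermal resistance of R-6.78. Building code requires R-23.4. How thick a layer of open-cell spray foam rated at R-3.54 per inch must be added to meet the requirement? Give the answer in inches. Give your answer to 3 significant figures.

ΔR = 23.4 − 6.78 = 16.62 ft²·°F·h/BTU
L = ΔR / (R/in) = 16.62/3.54 = 4.695 in

4.69 in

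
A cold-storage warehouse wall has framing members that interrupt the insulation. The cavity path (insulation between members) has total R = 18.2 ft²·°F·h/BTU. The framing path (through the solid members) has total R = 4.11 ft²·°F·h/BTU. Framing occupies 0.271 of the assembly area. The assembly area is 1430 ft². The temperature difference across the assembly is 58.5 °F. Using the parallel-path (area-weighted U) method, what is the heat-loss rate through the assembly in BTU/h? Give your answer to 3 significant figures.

U_eff = 0.729/18.2 + 0.271/4.11 = 0.04005 + 0.06594 = 0.106
R_eff = 1/U_eff = 9.435 ft²·°F·h/BTU
Q = 1430 × 58.5 / 9.435 = 8867 BTU/h

8870 BTU/h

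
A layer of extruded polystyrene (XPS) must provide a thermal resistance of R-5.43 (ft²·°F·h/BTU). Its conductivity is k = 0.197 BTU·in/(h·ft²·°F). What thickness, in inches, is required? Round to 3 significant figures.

1.07 in

L = R × k = 5.43 × 0.197 = 1.07 in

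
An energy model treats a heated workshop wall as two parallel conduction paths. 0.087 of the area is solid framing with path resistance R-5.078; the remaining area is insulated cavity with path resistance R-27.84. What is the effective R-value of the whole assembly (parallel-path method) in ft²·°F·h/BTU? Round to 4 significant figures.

U_eff = 0.913/27.84 + 0.087/5.078 = 0.032795 + 0.017133 = 0.049927
R_eff = 1/U_eff = 20.029 ft²·°F·h/BTU

20.03 ft²·°F·h/BTU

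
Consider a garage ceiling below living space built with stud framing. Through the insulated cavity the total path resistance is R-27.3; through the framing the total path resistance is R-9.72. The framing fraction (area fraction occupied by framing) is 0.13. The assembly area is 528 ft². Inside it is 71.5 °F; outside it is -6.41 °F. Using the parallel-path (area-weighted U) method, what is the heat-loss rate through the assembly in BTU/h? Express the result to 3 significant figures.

U_eff = 0.87/27.3 + 0.13/9.72 = 0.03187 + 0.01337 = 0.04524
R_eff = 1/U_eff = 22.1 ft²·°F·h/BTU
Q = 528 × (71.5 − (-6.41)) / 22.1 = 1861 BTU/h

1860 BTU/h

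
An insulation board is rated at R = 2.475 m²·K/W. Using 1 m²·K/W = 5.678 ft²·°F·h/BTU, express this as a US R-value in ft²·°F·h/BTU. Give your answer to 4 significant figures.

14.05 ft²·°F·h/BTU

R_US = 2.475 × 5.678 = 14.053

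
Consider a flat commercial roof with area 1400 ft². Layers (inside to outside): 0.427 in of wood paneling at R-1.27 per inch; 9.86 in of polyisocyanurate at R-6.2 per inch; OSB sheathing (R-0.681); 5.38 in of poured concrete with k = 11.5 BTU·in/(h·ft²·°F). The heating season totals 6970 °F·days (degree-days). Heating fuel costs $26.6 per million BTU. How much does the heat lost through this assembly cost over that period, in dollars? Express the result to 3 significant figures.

0.427 × 1.27 = 0.5423
9.86 × 6.2 = 61.13
5.38/11.5 = 0.4678
R_total = 0.5423 + 61.13 + 0.681 + 0.4678 = 62.82 ft²·°F·h/BTU
E = A × HDD × 24 / R = 1400 × 6970 × 24 / 62.82 = 3728000 BTU
Cost = 3728000/10⁶ × 26.6 = $99.16

99.2 dollars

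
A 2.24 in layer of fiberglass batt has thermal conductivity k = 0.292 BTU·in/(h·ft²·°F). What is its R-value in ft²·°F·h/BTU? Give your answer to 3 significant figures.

7.67 ft²·°F·h/BTU

R = L/k = 2.24/0.292 = 7.671 ft²·°F·h/BTU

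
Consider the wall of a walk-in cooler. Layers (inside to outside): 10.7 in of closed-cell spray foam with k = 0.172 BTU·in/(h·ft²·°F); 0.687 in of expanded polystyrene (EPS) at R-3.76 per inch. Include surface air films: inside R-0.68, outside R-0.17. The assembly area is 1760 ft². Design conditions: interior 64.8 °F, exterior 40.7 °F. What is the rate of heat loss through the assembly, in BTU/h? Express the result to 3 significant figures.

646 BTU/h

10.7/0.172 = 62.21
0.687 × 3.76 = 2.583
R_total = 0.68 + 62.21 + 2.583 + 0.17 = 65.64 ft²·°F·h/BTU
Q = A·ΔT/R = 1760 × (64.8 − 40.7) / 65.64 = 646.2 BTU/h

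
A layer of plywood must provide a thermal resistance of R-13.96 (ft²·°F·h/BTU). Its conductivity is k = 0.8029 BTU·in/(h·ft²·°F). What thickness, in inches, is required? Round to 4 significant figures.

11.21 in

L = R × k = 13.96 × 0.8029 = 11.208 in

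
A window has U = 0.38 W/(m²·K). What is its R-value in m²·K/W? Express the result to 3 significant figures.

R = 1/U = 1/0.38 = 2.632

2.63 m²·K/W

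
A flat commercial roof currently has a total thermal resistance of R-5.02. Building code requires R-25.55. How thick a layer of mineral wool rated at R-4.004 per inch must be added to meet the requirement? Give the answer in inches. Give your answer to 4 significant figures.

5.127 in

ΔR = 25.55 − 5.02 = 20.53 ft²·°F·h/BTU
L = ΔR / (R/in) = 20.53/4.004 = 5.1274 in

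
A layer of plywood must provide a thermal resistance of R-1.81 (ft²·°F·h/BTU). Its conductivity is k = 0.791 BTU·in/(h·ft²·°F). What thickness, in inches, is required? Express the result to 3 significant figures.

1.43 in

L = R × k = 1.81 × 0.791 = 1.432 in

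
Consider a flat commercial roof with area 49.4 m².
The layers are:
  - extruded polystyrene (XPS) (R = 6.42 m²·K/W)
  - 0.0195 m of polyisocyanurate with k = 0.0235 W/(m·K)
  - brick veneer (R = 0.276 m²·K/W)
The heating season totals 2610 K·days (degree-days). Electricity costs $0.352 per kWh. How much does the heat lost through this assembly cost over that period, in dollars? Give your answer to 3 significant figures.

0.0195/0.0235 = 0.8298
R_total = 6.42 + 0.8298 + 0.276 = 7.526 m²·K/W
E = A × HDD × 24 / R / 1000 = 49.4 × 2610 × 24 / 7.526 / 1000 = 411.2 kWh
Cost = 411.2 × 0.352 = $144.7

145 dollars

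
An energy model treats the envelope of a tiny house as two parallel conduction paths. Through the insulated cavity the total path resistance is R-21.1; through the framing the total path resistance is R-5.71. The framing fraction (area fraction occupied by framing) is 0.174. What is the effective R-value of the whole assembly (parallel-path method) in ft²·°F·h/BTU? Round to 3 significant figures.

14.4 ft²·°F·h/BTU

U_eff = 0.826/21.1 + 0.174/5.71 = 0.03915 + 0.03047 = 0.06962
R_eff = 1/U_eff = 14.36 ft²·°F·h/BTU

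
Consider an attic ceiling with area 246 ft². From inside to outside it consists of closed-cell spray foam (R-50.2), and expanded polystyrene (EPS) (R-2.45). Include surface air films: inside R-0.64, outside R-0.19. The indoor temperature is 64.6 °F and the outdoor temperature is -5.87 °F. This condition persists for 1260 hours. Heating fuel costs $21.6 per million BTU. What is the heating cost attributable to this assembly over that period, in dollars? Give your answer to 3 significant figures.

R_total = 0.64 + 50.2 + 2.45 + 0.19 = 53.48 ft²·°F·h/BTU
Q = 246 × (64.6 − (-5.87)) / 53.48 = 324.2 BTU/h
E = 324.2 × 1260 = 408400 BTU
Cost = 408400/10⁶ × 21.6 = $8.822

8.82 dollars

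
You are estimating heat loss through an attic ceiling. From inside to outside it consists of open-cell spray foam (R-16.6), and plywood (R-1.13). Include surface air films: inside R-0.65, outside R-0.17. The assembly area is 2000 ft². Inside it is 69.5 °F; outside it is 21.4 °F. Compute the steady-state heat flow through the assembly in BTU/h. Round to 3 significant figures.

R_total = 0.65 + 16.6 + 1.13 + 0.17 = 18.55 ft²·°F·h/BTU
Q = A·ΔT/R = 2000 × (69.5 − 21.4) / 18.55 = 5186 BTU/h

5190 BTU/h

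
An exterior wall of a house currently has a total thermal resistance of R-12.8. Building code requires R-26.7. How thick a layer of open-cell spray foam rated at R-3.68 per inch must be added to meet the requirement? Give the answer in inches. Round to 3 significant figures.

3.78 in

ΔR = 26.7 − 12.8 = 13.9 ft²·°F·h/BTU
L = ΔR / (R/in) = 13.9/3.68 = 3.777 in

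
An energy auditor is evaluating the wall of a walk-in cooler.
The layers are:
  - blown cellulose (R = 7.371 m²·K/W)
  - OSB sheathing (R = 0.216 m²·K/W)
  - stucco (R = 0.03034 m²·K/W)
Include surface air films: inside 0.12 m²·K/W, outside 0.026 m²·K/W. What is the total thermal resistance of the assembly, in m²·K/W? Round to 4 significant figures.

R_total = 0.12 + 7.371 + 0.216 + 0.03034 + 0.026 = 7.7633 m²·K/W

7.763 m²·K/W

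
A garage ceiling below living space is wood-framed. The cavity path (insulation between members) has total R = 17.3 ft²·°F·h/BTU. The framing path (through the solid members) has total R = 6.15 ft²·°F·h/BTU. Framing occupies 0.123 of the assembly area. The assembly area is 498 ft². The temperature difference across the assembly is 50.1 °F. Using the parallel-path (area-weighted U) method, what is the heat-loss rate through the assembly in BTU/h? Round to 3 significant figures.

U_eff = 0.877/17.3 + 0.123/6.15 = 0.05069 + 0.02 = 0.07069
R_eff = 1/U_eff = 14.15 ft²·°F·h/BTU
Q = 498 × 50.1 / 14.15 = 1764 BTU/h

1760 BTU/h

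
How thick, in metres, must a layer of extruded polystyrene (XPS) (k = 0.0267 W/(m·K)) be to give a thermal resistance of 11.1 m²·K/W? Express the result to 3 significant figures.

L = R·k = 11.1 × 0.0267 = 0.2964 m

0.296 m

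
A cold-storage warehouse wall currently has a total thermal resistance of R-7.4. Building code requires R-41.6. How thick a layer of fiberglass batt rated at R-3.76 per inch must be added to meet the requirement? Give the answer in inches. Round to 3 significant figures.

9.10 in

ΔR = 41.6 − 7.4 = 34.2 ft²·°F·h/BTU
L = ΔR / (R/in) = 34.2/3.76 = 9.096 in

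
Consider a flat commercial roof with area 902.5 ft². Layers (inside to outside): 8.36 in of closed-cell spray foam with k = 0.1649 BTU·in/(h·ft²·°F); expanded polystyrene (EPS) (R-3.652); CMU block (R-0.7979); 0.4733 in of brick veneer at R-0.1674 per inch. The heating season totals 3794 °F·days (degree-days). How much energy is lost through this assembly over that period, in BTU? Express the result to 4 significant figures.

8.36/0.1649 = 50.697
0.4733 × 0.1674 = 0.07923
R_total = 50.697 + 3.652 + 0.7979 + 0.07923 = 55.227 ft²·°F·h/BTU
E = A × HDD × 24 / R = 902.5 × 3794 × 24 / 55.227 = 1488000 BTU

1488000 BTU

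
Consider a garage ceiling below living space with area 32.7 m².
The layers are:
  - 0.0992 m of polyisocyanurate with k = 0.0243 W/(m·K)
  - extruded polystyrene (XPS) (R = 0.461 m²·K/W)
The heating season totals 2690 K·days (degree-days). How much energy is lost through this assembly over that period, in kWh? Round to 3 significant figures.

0.0992/0.0243 = 4.082
R_total = 4.082 + 0.461 = 4.543 m²·K/W
E = A × HDD × 24 / R / 1000 = 32.7 × 2690 × 24 / 4.543 / 1000 = 464.7 kWh

465 kWh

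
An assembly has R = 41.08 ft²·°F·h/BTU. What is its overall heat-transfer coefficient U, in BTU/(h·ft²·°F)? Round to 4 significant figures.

0.02434 BTU/(h·ft²·°F)

U = 1/R = 1/41.08 = 0.024343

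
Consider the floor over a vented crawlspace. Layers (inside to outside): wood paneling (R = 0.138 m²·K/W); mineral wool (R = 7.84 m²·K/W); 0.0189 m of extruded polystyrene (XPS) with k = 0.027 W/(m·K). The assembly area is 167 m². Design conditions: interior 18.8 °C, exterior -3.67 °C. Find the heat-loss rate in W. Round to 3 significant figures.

0.0189/0.027 = 0.7
R_total = 0.138 + 7.84 + 0.7 = 8.678 m²·K/W
Q = A·ΔT/R = 167 × (18.8 − (-3.67)) / 8.678 = 432.4 W

432 W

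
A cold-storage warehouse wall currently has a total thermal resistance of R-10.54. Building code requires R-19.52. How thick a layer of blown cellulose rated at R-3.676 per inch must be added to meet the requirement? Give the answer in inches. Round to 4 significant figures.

2.443 in

ΔR = 19.52 − 10.54 = 8.98 ft²·°F·h/BTU
L = ΔR / (R/in) = 8.98/3.676 = 2.4429 in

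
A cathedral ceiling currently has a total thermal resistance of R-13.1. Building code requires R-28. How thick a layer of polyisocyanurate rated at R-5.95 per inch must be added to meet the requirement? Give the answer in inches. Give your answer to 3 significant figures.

2.50 in

ΔR = 28 − 13.1 = 14.9 ft²·°F·h/BTU
L = ΔR / (R/in) = 14.9/5.95 = 2.504 in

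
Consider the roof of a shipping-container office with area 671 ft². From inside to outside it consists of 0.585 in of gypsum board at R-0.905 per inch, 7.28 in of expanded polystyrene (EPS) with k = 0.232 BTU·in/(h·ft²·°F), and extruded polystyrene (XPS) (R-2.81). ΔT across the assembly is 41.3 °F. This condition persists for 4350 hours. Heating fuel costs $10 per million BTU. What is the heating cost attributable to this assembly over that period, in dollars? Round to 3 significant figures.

34.7 dollars

0.585 × 0.905 = 0.5294
7.28/0.232 = 31.38
R_total = 0.5294 + 31.38 + 2.81 = 34.72 ft²·°F·h/BTU
Q = 671 × 41.3 / 34.72 = 798.2 BTU/h
E = 798.2 × 4350 = 3472000 BTU
Cost = 3472000/10⁶ × 10 = $34.72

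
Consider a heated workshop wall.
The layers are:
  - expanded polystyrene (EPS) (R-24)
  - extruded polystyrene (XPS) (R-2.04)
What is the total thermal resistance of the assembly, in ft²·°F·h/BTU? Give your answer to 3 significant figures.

26.0 ft²·°F·h/BTU

R_total = 24 + 2.04 = 26.04 ft²·°F·h/BTU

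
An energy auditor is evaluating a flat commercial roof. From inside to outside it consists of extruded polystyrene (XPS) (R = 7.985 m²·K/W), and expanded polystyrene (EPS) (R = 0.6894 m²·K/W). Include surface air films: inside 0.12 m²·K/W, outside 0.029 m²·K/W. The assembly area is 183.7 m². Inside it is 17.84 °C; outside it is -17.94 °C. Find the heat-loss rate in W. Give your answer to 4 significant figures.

R_total = 0.12 + 7.985 + 0.6894 + 0.029 = 8.8234 m²·K/W
Q = A·ΔT/R = 183.7 × (17.84 − (-17.94)) / 8.8234 = 744.93 W

744.9 W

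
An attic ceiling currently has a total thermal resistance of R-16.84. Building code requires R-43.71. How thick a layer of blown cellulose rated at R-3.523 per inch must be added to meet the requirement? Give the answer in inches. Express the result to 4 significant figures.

ΔR = 43.71 − 16.84 = 26.87 ft²·°F·h/BTU
L = ΔR / (R/in) = 26.87/3.523 = 7.627 in

7.627 in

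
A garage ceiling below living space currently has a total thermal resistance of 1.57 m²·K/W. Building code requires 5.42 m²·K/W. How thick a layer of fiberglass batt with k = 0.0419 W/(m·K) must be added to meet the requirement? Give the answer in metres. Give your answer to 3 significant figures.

ΔR = 5.42 − 1.57 = 3.85 m²·K/W
L = ΔR × k = 3.85 × 0.0419 = 0.1613 m

0.161 m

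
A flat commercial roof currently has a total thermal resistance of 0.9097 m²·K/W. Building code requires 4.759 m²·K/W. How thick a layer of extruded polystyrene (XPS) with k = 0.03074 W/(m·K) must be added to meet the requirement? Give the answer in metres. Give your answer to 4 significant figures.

ΔR = 4.759 − 0.9097 = 3.8493 m²·K/W
L = ΔR × k = 3.8493 × 0.03074 = 0.11833 m

0.1183 m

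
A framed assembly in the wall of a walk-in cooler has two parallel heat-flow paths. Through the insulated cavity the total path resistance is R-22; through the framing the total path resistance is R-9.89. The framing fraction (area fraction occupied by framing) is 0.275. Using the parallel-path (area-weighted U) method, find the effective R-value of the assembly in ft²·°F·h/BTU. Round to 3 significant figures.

16.5 ft²·°F·h/BTU

U_eff = 0.725/22 + 0.275/9.89 = 0.03295 + 0.02781 = 0.06076
R_eff = 1/U_eff = 16.46 ft²·°F·h/BTU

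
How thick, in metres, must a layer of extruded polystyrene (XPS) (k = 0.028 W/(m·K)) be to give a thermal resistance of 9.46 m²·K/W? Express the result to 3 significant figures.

L = R·k = 9.46 × 0.028 = 0.2649 m

0.265 m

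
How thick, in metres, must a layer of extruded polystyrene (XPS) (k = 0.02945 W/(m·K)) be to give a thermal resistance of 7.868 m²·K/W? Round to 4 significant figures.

0.2317 m

L = R·k = 7.868 × 0.02945 = 0.23171 m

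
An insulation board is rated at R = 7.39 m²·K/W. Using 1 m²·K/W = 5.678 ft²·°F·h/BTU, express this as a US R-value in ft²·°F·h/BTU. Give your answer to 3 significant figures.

42.0 ft²·°F·h/BTU

R_US = 7.39 × 5.678 = 41.96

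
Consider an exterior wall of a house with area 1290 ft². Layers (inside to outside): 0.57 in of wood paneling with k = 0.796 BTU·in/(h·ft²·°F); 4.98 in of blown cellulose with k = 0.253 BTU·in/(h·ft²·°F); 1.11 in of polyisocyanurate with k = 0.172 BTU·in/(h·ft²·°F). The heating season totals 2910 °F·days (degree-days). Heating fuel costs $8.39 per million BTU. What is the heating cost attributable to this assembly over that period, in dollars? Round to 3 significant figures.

0.57/0.796 = 0.7161
4.98/0.253 = 19.68
1.11/0.172 = 6.453
R_total = 0.7161 + 19.68 + 6.453 = 26.85 ft²·°F·h/BTU
E = A × HDD × 24 / R = 1290 × 2910 × 24 / 26.85 = 3355000 BTU
Cost = 3355000/10⁶ × 8.39 = $28.15

28.1 dollars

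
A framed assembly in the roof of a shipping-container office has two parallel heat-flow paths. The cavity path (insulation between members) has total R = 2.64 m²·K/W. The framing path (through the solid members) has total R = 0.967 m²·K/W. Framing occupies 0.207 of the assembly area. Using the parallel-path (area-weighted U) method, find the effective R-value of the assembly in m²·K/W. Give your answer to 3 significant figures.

1.94 m²·K/W

U_eff = 0.793/2.64 + 0.207/0.967 = 0.3004 + 0.2141 = 0.5144
R_eff = 1/U_eff = 1.944 m²·K/W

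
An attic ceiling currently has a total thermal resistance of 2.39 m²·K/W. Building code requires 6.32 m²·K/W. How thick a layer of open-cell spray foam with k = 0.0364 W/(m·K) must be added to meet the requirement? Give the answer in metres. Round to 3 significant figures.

0.143 m

ΔR = 6.32 − 2.39 = 3.93 m²·K/W
L = ΔR × k = 3.93 × 0.0364 = 0.1431 m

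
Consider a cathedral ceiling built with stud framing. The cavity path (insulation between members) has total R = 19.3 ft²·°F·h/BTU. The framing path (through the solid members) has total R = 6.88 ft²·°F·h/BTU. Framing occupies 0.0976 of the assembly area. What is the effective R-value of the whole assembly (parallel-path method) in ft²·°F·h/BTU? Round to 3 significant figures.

U_eff = 0.9024/19.3 + 0.0976/6.88 = 0.04676 + 0.01419 = 0.06094
R_eff = 1/U_eff = 16.41 ft²·°F·h/BTU

16.4 ft²·°F·h/BTU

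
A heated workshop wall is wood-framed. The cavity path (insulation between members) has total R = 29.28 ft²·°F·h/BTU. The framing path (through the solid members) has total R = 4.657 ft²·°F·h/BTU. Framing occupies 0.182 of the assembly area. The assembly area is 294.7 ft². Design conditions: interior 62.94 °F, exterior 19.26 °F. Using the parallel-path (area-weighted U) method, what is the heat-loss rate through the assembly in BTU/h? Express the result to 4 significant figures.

862.7 BTU/h

U_eff = 0.818/29.28 + 0.182/4.657 = 0.027937 + 0.039081 = 0.067018
R_eff = 1/U_eff = 14.921 ft²·°F·h/BTU
Q = 294.7 × (62.94 − 19.26) / 14.921 = 862.69 BTU/h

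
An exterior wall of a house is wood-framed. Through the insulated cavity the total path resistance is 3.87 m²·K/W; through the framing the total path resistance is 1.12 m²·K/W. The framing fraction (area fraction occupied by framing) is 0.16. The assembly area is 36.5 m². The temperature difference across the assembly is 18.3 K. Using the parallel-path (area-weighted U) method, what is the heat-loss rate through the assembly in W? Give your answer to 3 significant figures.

U_eff = 0.84/3.87 + 0.16/1.12 = 0.2171 + 0.1429 = 0.3599
R_eff = 1/U_eff = 2.778 m²·K/W
Q = 36.5 × 18.3 / 2.778 = 240.4 W

240 W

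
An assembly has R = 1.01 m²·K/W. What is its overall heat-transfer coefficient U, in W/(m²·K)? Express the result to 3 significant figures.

0.990 W/(m²·K)

U = 1/R = 1/1.01 = 0.9901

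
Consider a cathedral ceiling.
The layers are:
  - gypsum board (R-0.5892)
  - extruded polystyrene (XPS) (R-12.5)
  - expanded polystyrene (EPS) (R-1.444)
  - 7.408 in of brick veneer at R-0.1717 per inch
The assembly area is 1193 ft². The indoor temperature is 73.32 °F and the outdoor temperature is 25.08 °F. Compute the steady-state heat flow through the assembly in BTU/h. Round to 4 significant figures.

3641 BTU/h

7.408 × 0.1717 = 1.272
R_total = 0.5892 + 12.5 + 1.444 + 1.272 = 15.805 ft²·°F·h/BTU
Q = A·ΔT/R = 1193 × (73.32 − 25.08) / 15.805 = 3641.2 BTU/h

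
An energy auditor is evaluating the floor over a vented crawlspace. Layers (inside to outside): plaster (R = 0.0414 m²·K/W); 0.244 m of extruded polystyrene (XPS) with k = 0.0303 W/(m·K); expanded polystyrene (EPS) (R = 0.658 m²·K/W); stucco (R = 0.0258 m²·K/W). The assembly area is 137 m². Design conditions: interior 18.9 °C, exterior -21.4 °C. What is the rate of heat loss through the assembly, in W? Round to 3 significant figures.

0.244/0.0303 = 8.053
R_total = 0.0414 + 8.053 + 0.658 + 0.0258 = 8.778 m²·K/W
Q = A·ΔT/R = 137 × (18.9 − (-21.4)) / 8.778 = 629 W

629 W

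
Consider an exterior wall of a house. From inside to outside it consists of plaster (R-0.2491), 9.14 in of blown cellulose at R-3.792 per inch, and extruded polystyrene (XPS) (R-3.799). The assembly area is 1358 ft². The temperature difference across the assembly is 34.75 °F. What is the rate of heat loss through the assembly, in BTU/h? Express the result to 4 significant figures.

9.14 × 3.792 = 34.659
R_total = 0.2491 + 34.659 + 3.799 = 38.707 ft²·°F·h/BTU
Q = A·ΔT/R = 1358 × 34.75 / 38.707 = 1219.2 BTU/h

1219 BTU/h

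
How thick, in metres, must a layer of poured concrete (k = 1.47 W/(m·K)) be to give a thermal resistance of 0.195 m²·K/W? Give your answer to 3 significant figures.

0.287 m

L = R·k = 0.195 × 1.47 = 0.2867 m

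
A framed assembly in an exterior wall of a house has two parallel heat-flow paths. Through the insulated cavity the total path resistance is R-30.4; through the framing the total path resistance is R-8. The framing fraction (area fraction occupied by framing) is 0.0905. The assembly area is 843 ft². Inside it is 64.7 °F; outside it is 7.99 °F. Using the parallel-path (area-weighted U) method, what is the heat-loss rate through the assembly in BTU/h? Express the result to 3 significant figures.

U_eff = 0.9095/30.4 + 0.0905/8 = 0.02992 + 0.01131 = 0.04123
R_eff = 1/U_eff = 24.25 ft²·°F·h/BTU
Q = 843 × (64.7 − 7.99) / 24.25 = 1971 BTU/h

1970 BTU/h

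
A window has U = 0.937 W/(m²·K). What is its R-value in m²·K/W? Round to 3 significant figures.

R = 1/U = 1/0.937 = 1.067

1.07 m²·K/W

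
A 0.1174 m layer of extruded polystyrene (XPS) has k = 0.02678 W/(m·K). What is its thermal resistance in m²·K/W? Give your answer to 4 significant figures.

4.384 m²·K/W

R = L/k = 0.1174/0.02678 = 4.3839 m²·K/W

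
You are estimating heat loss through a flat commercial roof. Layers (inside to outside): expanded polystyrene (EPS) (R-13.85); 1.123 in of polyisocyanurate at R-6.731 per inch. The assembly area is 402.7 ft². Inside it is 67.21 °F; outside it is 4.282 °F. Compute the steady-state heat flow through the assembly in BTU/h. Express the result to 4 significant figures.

1.123 × 6.731 = 7.5589
R_total = 13.85 + 7.5589 = 21.409 ft²·°F·h/BTU
Q = A·ΔT/R = 402.7 × (67.21 − 4.282) / 21.409 = 1183.7 BTU/h

1184 BTU/h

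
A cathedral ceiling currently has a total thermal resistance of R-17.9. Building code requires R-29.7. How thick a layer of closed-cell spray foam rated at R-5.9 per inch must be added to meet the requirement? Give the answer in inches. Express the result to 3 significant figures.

2.00 in

ΔR = 29.7 − 17.9 = 11.8 ft²·°F·h/BTU
L = ΔR / (R/in) = 11.8/5.9 = 2 in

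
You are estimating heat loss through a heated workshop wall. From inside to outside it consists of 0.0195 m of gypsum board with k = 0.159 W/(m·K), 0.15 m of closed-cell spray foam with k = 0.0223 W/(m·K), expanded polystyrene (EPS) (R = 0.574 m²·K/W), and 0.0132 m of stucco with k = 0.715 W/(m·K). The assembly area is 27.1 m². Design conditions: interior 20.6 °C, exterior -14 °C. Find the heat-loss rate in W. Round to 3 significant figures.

126 W

0.0195/0.159 = 0.1226
0.15/0.0223 = 6.726
0.0132/0.715 = 0.01846
R_total = 0.1226 + 6.726 + 0.574 + 0.01846 = 7.442 m²·K/W
Q = A·ΔT/R = 27.1 × (20.6 − (-14)) / 7.442 = 126 W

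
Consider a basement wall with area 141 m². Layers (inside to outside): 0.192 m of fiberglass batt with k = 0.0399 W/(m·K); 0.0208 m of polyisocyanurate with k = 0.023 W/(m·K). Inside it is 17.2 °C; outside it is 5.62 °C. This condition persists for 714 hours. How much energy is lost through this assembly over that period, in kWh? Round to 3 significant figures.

204 kWh

0.192/0.0399 = 4.812
0.0208/0.023 = 0.9043
R_total = 4.812 + 0.9043 = 5.716 m²·K/W
Q = 141 × (17.2 − 5.62) / 5.716 = 285.6 W
E = 285.6 W × 714 h / 1000 = 203.9 kWh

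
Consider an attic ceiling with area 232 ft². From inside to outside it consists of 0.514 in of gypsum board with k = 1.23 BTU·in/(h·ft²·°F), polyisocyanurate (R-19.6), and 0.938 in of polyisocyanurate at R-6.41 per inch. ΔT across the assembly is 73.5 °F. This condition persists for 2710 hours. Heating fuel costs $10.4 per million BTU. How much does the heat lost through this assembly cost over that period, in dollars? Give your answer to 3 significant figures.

18.5 dollars

0.514/1.23 = 0.4179
0.938 × 6.41 = 6.013
R_total = 0.4179 + 19.6 + 6.013 = 26.03 ft²·°F·h/BTU
Q = 232 × 73.5 / 26.03 = 655.1 BTU/h
E = 655.1 × 2710 = 1775000 BTU
Cost = 1775000/10⁶ × 10.4 = $18.46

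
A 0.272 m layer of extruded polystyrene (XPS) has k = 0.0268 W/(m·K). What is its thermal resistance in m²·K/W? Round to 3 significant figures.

R = L/k = 0.272/0.0268 = 10.15 m²·K/W

10.1 m²·K/W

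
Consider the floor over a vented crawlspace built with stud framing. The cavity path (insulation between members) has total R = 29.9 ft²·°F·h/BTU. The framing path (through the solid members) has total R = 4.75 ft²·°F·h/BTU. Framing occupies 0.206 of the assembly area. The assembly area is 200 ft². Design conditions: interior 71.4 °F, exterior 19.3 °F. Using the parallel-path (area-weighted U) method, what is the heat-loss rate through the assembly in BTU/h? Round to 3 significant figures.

729 BTU/h

U_eff = 0.794/29.9 + 0.206/4.75 = 0.02656 + 0.04337 = 0.06992
R_eff = 1/U_eff = 14.3 ft²·°F·h/BTU
Q = 200 × (71.4 − 19.3) / 14.3 = 728.6 BTU/h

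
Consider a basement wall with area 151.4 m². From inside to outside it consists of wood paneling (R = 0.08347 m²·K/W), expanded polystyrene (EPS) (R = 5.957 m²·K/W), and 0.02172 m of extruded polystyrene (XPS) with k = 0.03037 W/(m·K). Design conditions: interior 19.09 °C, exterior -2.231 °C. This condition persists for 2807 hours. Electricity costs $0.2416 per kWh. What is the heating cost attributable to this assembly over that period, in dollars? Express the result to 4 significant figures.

0.02172/0.03037 = 0.71518
R_total = 0.08347 + 5.957 + 0.71518 = 6.7556 m²·K/W
Q = 151.4 × (19.09 − (-2.231)) / 6.7556 = 477.82 W
E = 477.82 W × 2807 h / 1000 = 1341.2 kWh
Cost = 1341.2 × 0.2416 = $324.05

324.0 dollars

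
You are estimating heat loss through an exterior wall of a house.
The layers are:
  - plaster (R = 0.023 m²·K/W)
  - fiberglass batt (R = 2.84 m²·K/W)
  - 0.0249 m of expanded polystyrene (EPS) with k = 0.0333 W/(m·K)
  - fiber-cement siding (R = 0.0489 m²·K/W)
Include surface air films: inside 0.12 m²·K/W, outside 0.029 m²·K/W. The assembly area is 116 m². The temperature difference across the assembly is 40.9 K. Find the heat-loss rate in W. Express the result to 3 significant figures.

0.0249/0.0333 = 0.7477
R_total = 0.12 + 0.023 + 2.84 + 0.7477 + 0.0489 + 0.029 = 3.809 m²·K/W
Q = A·ΔT/R = 116 × 40.9 / 3.809 = 1246 W

1250 W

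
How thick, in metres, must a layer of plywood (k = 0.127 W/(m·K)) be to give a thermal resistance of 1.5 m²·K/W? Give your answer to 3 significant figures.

L = R·k = 1.5 × 0.127 = 0.1905 m

0.191 m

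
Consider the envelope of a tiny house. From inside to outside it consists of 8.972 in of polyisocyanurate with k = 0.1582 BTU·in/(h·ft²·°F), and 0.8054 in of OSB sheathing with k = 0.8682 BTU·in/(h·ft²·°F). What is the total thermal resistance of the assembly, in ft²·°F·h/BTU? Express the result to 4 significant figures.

57.64 ft²·°F·h/BTU

8.972/0.1582 = 56.713
0.8054/0.8682 = 0.92767
R_total = 56.713 + 0.92767 = 57.641 ft²·°F·h/BTU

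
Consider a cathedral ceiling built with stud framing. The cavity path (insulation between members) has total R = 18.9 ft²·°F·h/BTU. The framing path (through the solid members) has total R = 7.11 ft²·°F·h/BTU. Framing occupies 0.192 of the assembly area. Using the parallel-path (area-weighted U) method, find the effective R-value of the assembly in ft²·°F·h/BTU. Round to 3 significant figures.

U_eff = 0.808/18.9 + 0.192/7.11 = 0.04275 + 0.027 = 0.06976
R_eff = 1/U_eff = 14.34 ft²·°F·h/BTU

14.3 ft²·°F·h/BTU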